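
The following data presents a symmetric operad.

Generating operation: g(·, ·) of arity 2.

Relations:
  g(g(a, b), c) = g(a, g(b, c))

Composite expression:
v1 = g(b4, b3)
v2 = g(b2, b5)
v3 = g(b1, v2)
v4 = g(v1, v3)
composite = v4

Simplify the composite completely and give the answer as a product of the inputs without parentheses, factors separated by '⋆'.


All parenthesizations of g agree; list the b-inputs left to right.
g(b4, b3) flattens to b4 ⋆ b3
g(b2, b5) flattens to b2 ⋆ b5
g(b1, g(b2, b5)) flattens to b1 ⋆ b2 ⋆ b5
g(g(b4, b3), g(b1, g(b2, b5))) flattens to b4 ⋆ b3 ⋆ b1 ⋆ b2 ⋆ b5

b4 ⋆ b3 ⋆ b1 ⋆ b2 ⋆ b5


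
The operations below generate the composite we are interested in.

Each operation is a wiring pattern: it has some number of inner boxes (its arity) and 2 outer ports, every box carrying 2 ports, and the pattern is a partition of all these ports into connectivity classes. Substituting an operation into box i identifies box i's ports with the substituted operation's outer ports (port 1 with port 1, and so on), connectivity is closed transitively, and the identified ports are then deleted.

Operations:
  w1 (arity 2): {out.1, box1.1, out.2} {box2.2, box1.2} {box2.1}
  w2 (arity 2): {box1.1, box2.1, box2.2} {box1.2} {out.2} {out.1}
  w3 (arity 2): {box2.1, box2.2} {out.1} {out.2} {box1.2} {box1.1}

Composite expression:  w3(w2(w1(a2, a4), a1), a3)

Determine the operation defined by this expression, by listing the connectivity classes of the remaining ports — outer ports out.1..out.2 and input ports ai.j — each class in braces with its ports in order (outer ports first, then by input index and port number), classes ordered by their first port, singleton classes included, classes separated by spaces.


{out.1} {out.2} {a1.1, a1.2, a2.1} {a2.2, a4.2} {a3.1, a3.2} {a4.1}


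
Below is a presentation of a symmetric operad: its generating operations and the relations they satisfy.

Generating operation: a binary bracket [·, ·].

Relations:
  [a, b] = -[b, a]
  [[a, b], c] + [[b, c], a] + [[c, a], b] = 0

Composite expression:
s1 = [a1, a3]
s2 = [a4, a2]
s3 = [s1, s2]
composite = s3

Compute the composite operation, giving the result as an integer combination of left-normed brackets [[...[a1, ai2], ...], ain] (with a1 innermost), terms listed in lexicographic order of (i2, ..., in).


-[[[a1, a3], a2], a4] + [[[a1, a3], a4], a2]

In the tensor algebra, words opening a1 carry the a1-anchored form.
Composite bracket: [[a1, a3], [a4, a2]]
Under [a, b] = ab - ba we get 8 signed associative words (2^3 = 8).
The a1-initial words carry the normal form:
  a1a3a2a4 (sign -1) contributes -[[[a1, a3], a2], a4]
  a1a3a4a2 (sign +1) contributes +[[[a1, a3], a4], a2]


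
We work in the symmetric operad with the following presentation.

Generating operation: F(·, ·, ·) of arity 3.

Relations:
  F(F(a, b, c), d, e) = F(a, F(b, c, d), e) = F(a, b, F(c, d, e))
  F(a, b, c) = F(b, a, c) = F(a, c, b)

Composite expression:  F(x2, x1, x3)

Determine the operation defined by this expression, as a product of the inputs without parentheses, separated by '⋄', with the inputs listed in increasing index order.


x1 ⋄ x2 ⋄ x3


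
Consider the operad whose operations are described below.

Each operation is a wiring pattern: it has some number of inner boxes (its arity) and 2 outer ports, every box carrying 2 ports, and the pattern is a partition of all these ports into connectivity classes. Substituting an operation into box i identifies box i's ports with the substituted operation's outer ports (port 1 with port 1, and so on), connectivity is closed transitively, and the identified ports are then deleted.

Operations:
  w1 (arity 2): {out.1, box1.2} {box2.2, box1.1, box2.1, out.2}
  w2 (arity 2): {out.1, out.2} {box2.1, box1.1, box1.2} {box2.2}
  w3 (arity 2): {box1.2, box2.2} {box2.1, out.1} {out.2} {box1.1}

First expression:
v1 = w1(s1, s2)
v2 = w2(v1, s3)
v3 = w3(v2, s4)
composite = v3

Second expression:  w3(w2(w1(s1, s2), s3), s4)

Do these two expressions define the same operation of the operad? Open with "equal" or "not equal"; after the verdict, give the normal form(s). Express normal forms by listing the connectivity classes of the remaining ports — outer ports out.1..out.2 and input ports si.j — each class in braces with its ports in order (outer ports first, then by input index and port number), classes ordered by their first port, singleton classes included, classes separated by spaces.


equal; the common form is {out.1, s4.1} {out.2} {s1.1, s1.2, s2.1, s2.2, s3.1} {s3.2} {s4.2}


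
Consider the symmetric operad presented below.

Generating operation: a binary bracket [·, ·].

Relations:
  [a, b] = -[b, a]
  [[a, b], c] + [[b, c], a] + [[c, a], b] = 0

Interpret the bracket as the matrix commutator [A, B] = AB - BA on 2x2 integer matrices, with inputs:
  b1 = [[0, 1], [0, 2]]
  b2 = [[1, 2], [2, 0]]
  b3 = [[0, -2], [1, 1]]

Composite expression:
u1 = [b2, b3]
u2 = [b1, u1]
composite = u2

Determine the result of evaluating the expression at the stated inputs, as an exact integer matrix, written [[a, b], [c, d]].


[[-3, -12], [-6, 3]]

[b2, b3] = [[6, 0], [-3, -6]]
[b1, [b2, b3]] = [[-3, -12], [-6, 3]]


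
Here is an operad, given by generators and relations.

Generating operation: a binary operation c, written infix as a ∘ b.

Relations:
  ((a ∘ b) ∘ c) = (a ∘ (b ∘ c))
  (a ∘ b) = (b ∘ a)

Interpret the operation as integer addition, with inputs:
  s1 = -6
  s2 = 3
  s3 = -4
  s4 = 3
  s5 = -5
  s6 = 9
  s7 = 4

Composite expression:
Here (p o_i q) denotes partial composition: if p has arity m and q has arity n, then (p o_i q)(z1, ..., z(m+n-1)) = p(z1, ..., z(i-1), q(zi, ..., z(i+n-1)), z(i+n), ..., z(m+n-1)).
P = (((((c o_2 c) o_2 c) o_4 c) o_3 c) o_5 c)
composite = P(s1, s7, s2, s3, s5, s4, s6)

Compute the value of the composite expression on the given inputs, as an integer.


4

(s2 ∘ s3) = -1
(s7 ∘ (s2 ∘ s3)) = 3
(s5 ∘ s4) = -2
((s5 ∘ s4) ∘ s6) = 7
((s7 ∘ (s2 ∘ s3)) ∘ ((s5 ∘ s4) ∘ s6)) = 10
(s1 ∘ ((s7 ∘ (s2 ∘ s3)) ∘ ((s5 ∘ s4) ∘ s6))) = 4


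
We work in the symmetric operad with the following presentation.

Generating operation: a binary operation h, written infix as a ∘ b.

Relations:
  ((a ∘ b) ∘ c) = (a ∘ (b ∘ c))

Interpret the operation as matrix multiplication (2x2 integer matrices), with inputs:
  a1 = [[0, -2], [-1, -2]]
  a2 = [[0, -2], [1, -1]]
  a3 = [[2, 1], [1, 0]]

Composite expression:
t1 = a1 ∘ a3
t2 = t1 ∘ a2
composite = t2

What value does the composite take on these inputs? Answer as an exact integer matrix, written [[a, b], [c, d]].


(a1 ∘ a3) = [[-2, 0], [-4, -1]]
((a1 ∘ a3) ∘ a2) = [[0, 4], [-1, 9]]

[[0, 4], [-1, 9]]


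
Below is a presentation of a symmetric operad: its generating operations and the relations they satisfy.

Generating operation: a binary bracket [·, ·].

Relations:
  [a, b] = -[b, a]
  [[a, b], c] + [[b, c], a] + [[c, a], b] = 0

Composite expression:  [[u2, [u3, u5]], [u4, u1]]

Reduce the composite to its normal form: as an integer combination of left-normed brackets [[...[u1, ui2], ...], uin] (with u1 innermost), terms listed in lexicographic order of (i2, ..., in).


[[[[u1, u4], u2], u3], u5] - [[[[u1, u4], u2], u5], u3] - [[[[u1, u4], u3], u5], u2] + [[[[u1, u4], u5], u3], u2]

Antisymmetry and Jacobi reduce to u1-anchored left-normed brackets.
Composite bracket: [[u2, [u3, u5]], [u4, u1]]
Applying ab - ba throughout gives 16 signed words (2^4 = 16).
Words beginning with u1 determine it all:
  u1u4u2u3u5 appears with sign +1, giving the term +[[[[u1, u4], u2], u3], u5]
  u1u4u2u5u3 appears with sign -1, giving the term -[[[[u1, u4], u2], u5], u3]
  u1u4u3u5u2 appears with sign -1, giving the term -[[[[u1, u4], u3], u5], u2]
  u1u4u5u3u2 appears with sign +1, giving the term +[[[[u1, u4], u5], u3], u2]


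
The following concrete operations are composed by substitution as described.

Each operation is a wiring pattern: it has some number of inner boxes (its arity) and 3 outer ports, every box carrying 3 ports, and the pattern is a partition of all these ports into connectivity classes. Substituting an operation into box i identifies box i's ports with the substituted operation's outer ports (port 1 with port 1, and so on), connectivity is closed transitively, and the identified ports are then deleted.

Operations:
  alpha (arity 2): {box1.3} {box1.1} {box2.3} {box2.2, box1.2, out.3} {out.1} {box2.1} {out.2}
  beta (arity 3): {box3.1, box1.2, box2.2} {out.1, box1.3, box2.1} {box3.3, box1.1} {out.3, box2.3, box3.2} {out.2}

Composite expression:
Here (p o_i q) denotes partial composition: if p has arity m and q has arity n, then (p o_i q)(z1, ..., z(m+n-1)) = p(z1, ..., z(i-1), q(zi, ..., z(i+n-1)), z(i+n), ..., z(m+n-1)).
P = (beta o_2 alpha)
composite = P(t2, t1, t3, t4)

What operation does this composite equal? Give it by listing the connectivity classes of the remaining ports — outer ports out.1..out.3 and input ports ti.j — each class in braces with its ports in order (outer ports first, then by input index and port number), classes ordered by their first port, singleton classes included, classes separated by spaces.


Treat the ports identified at beta as solder joints: merge, then drop.
alpha over (t1, t3) gives {out.1} {out.2} {out.3, t1.2, t3.2} {t1.1} {t1.3} {t3.1} {t3.3}, out.j being that stage's outer ports
beta over (t2, t1, t3, t4) gives {out.1, t2.3} {out.2} {out.3, t1.2, t3.2, t4.2} {t1.1} {t1.3} {t2.1, t4.3} {t2.2, t4.1} {t3.1} {t3.3}, out.j being that stage's outer ports

{out.1, t2.3} {out.2} {out.3, t1.2, t3.2, t4.2} {t1.1} {t1.3} {t2.1, t4.3} {t2.2, t4.1} {t3.1} {t3.3}


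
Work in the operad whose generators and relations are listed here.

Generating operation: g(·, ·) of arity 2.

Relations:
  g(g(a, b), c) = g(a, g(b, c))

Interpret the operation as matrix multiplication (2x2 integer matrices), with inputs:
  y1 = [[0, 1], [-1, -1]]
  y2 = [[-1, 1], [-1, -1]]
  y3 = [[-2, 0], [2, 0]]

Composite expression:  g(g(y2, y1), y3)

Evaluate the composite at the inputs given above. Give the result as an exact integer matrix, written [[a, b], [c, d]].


[[-2, 0], [-2, 0]]

g(y2, y1) = [[-1, -2], [1, 0]]
g(g(y2, y1), y3) = [[-2, 0], [-2, 0]]


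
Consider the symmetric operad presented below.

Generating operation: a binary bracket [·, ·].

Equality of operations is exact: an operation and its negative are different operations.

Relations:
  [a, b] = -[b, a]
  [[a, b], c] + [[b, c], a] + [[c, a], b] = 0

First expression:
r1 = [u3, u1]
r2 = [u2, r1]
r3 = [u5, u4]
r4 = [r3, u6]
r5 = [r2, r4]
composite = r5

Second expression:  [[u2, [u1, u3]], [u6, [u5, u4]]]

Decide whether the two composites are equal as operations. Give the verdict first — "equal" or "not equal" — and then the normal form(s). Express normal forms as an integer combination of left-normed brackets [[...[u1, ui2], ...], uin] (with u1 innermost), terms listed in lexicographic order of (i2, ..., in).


equal — both sides give -[[[[[u1, u3], u2], u4], u5], u6] + [[[[[u1, u3], u2], u5], u4], u6] + [[[[[u1, u3], u2], u6], u4], u5] - [[[[[u1, u3], u2], u6], u5], u4]


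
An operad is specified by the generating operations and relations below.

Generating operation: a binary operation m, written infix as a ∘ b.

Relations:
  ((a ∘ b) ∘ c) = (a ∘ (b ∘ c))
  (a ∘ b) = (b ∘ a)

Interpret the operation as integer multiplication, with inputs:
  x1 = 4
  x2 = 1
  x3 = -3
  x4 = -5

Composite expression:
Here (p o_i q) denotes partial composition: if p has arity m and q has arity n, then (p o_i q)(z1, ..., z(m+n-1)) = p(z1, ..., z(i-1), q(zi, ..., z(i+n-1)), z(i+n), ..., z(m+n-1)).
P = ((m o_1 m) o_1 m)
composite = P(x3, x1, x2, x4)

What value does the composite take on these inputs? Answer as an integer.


60

(x3 ∘ x1) = -12
((x3 ∘ x1) ∘ x2) = -12
(((x3 ∘ x1) ∘ x2) ∘ x4) = 60


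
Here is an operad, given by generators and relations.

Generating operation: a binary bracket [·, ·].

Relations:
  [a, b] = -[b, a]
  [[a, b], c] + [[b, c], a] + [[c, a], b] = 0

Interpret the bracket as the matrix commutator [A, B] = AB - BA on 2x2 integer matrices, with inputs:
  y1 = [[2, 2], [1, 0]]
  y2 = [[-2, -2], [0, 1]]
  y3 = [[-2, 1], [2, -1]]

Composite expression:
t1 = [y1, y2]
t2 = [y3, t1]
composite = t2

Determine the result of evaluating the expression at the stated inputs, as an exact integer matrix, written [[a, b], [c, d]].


[[-7, -6], [5, 7]]

[y1, y2] = [[2, 2], [-3, -2]]
[y3, [y1, y2]] = [[-7, -6], [5, 7]]


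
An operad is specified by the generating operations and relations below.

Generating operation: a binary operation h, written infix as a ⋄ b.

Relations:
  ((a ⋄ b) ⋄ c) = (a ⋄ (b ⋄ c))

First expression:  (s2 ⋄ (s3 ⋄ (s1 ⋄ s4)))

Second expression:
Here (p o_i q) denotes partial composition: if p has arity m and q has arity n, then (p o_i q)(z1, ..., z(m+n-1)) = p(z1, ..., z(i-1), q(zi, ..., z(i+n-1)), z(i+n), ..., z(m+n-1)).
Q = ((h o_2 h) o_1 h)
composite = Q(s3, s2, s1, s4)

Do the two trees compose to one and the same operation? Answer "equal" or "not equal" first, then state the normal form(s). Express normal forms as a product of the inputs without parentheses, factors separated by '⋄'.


Reducing the first expression gives s2 ⋄ s3 ⋄ s1 ⋄ s4
Reducing the second expression gives s3 ⋄ s2 ⋄ s1 ⋄ s4
The normal forms differ: not equal.

not equal; first: s2 ⋄ s3 ⋄ s1 ⋄ s4; second: s3 ⋄ s2 ⋄ s1 ⋄ s4


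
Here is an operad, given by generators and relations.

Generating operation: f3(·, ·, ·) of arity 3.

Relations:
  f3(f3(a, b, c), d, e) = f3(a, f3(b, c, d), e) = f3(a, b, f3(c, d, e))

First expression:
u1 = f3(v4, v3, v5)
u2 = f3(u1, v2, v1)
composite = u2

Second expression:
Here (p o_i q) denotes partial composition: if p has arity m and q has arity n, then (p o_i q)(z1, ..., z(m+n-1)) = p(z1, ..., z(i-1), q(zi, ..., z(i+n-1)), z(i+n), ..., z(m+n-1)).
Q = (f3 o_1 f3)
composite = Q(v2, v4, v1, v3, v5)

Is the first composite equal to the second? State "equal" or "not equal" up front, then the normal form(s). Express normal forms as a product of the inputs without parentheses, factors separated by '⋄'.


not equal: they reduce to v4 ⋄ v3 ⋄ v5 ⋄ v2 ⋄ v1 and v2 ⋄ v4 ⋄ v1 ⋄ v3 ⋄ v5

The first expression, normalized: v4 ⋄ v3 ⋄ v5 ⋄ v2 ⋄ v1
The second expression, normalized: v2 ⋄ v4 ⋄ v1 ⋄ v3 ⋄ v5
They disagree, so not equal.


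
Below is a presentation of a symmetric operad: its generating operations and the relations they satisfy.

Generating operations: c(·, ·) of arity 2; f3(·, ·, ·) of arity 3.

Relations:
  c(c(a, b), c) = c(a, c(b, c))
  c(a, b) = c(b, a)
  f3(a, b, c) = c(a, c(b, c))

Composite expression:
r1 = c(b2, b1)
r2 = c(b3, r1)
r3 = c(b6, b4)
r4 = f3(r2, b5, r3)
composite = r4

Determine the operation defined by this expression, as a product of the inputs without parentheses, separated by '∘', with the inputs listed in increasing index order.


b1 ∘ b2 ∘ b3 ∘ b4 ∘ b5 ∘ b6

With f3 associative and commutative, the b-input set is all that matters.
c(b2, b1) reduces to b2 ∘ b1
c(b3, c(b2, b1)) reduces to b3 ∘ b2 ∘ b1
c(b6, b4) reduces to b6 ∘ b4
f3(c(b3, c(b2, b1)), b5, c(b6, b4)) reduces to b3 ∘ b2 ∘ b1 ∘ b5 ∘ b6 ∘ b4
commutativity sorts the factors: b1 ∘ b2 ∘ b3 ∘ b4 ∘ b5 ∘ b6


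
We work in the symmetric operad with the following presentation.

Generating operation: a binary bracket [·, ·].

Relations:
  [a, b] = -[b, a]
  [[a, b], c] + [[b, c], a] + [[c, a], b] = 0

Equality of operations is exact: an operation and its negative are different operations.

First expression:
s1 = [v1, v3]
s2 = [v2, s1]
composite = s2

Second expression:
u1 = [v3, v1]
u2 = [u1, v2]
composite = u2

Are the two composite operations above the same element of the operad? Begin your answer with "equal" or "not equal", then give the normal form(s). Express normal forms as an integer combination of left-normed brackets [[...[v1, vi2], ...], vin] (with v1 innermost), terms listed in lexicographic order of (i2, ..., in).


equal — both sides give -[[v1, v3], v2]

Normal form of the first expression: -[[v1, v3], v2]
Normal form of the second expression: -[[v1, v3], v2]
The forms coincide; equal.


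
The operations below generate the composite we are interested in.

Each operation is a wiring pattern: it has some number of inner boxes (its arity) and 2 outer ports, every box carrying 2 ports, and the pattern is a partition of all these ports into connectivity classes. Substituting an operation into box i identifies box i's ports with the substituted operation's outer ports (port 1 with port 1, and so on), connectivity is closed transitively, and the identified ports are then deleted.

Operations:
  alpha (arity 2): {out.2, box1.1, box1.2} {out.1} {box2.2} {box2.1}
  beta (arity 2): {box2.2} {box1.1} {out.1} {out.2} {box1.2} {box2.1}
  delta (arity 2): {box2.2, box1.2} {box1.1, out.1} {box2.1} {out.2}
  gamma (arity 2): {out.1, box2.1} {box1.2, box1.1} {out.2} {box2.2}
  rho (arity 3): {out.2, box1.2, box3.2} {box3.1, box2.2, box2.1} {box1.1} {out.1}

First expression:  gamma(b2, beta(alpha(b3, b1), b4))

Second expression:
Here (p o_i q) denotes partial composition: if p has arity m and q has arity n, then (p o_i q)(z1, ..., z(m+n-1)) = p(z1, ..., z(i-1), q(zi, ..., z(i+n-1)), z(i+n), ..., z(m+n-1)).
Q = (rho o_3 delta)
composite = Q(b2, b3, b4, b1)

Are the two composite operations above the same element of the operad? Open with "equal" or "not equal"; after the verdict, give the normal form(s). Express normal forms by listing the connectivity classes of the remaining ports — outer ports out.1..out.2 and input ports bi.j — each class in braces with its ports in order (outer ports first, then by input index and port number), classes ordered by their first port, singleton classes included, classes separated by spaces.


not equal; first: {out.1} {out.2} {b1.1} {b1.2} {b2.1, b2.2} {b3.1, b3.2} {b4.1} {b4.2}; second: {out.1} {out.2, b2.2} {b1.1} {b1.2, b4.2} {b2.1} {b3.1, b3.2, b4.1}

Reducing the first expression gives {out.1} {out.2} {b1.1} {b1.2} {b2.1, b2.2} {b3.1, b3.2} {b4.1} {b4.2}
Reducing the second expression gives {out.1} {out.2, b2.2} {b1.1} {b1.2, b4.2} {b2.1} {b3.1, b3.2, b4.1}
No match — not equal.


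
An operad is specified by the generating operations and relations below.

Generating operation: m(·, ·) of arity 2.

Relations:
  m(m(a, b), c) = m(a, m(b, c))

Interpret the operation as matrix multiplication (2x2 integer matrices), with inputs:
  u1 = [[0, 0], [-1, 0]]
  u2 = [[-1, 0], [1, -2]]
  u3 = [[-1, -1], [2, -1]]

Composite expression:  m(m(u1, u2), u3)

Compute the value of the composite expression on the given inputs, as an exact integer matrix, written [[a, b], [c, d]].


m(u1, u2) = [[0, 0], [1, 0]]
m(m(u1, u2), u3) = [[0, 0], [-1, -1]]

[[0, 0], [-1, -1]]


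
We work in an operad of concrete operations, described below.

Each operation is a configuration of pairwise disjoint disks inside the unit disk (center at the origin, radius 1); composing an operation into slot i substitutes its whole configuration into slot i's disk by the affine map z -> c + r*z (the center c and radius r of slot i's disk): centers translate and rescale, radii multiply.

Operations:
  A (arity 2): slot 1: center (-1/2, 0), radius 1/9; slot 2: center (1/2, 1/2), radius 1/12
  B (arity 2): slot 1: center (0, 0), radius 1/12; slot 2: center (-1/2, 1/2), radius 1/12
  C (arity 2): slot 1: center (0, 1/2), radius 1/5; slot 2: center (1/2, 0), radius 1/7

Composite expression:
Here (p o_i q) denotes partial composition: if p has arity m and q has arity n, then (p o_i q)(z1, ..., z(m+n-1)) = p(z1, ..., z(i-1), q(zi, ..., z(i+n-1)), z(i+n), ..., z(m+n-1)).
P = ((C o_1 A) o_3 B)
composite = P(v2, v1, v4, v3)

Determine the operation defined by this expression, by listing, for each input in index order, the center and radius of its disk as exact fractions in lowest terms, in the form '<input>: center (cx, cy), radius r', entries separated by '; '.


v1: center (1/10, 3/5), radius 1/60; v2: center (-1/10, 1/2), radius 1/45; v3: center (3/7, 1/14), radius 1/84; v4: center (1/2, 0), radius 1/84

Follow each v-input down from C: c' goes to c + r*c', radius to r*r'.
input v2: applying the 2 nested substitutions gives center (-1/10, 1/2), radius 1/45
input v1: applying the 2 nested substitutions gives center (1/10, 3/5), radius 1/60
input v4: applying the 2 nested substitutions gives center (1/2, 0), radius 1/84
input v3: applying the 2 nested substitutions gives center (3/7, 1/14), radius 1/84


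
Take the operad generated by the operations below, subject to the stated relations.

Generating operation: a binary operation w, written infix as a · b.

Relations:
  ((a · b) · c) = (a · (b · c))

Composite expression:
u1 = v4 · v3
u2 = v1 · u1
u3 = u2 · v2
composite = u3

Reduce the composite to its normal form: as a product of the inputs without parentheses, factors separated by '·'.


Key point: w is associative — brackets drop, the v-order remains.
(v4 · v3) spells out as v4 · v3
(v1 · (v4 · v3)) spells out as v1 · v4 · v3
((v1 · (v4 · v3)) · v2) spells out as v1 · v4 · v3 · v2

v1 · v4 · v3 · v2


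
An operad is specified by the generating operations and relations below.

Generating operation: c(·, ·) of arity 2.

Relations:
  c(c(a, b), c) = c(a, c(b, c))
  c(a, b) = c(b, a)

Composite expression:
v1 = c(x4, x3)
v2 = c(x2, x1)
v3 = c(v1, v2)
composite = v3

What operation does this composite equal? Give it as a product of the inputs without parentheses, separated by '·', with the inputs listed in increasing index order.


x1 · x2 · x3 · x4

With c associative and commutative, the x-input set is all that matters.
c(x4, x3) flattens to x4 · x3
c(x2, x1) flattens to x2 · x1
c(c(x4, x3), c(x2, x1)) flattens to x4 · x3 · x2 · x1
sorting the factors by input index: x1 · x2 · x3 · x4


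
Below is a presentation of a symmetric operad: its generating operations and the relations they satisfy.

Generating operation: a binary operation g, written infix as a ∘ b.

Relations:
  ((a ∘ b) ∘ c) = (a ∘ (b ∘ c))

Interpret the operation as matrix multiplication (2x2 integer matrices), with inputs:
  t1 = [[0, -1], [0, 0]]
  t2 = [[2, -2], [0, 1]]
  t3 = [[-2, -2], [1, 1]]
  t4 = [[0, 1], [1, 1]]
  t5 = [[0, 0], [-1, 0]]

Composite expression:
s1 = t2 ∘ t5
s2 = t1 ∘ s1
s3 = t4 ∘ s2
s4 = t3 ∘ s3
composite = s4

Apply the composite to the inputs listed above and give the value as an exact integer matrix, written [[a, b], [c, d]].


[[-2, 0], [1, 0]]

(t2 ∘ t5) = [[2, 0], [-1, 0]]
(t1 ∘ (t2 ∘ t5)) = [[1, 0], [0, 0]]
(t4 ∘ (t1 ∘ (t2 ∘ t5))) = [[0, 0], [1, 0]]
(t3 ∘ (t4 ∘ (t1 ∘ (t2 ∘ t5)))) = [[-2, 0], [1, 0]]


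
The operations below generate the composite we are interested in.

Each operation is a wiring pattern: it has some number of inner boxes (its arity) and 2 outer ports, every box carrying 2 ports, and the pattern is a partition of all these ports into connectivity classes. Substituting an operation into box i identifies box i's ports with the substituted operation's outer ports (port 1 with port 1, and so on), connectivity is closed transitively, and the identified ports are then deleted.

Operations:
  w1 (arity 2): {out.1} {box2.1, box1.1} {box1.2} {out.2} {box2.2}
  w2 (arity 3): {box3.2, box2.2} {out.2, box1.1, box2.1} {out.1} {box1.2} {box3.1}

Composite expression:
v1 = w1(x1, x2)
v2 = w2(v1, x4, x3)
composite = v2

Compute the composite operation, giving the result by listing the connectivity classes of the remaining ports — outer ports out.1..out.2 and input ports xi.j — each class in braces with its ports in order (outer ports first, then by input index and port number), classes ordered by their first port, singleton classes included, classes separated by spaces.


{out.1} {out.2, x4.1} {x1.1, x2.1} {x1.2} {x2.2} {x3.1} {x3.2, x4.2}

Connectivity passes through glued w2-boundaries; trace each wire chain.
stage w1: inputs (x1, x2), connectivity {out.1} {out.2} {x1.1, x2.1} {x1.2} {x2.2}, out.j its boundary
stage w2: inputs (x1, x2, x4, x3), connectivity {out.1} {out.2, x4.1} {x1.1, x2.1} {x1.2} {x2.2} {x3.1} {x3.2, x4.2}, out.j its boundary


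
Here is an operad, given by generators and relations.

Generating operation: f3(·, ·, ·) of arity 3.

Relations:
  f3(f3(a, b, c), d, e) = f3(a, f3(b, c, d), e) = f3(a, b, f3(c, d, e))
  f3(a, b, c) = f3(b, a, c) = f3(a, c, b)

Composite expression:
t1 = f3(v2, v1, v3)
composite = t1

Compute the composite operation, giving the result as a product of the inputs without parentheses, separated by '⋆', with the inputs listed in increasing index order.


v1 ⋆ v2 ⋆ v3


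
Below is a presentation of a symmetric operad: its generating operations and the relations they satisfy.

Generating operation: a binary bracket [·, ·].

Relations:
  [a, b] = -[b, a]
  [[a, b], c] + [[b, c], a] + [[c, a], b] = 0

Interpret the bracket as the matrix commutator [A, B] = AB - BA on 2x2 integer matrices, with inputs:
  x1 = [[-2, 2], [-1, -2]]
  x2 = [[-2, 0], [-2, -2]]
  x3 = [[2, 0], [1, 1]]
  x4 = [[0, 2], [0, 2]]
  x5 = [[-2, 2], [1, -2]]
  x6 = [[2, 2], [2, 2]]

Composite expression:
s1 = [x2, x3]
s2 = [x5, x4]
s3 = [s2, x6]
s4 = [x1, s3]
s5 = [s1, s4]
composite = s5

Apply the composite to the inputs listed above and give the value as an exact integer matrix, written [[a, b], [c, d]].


[[-96, 0], [-32, 96]]

[x2, x3] = [[0, 0], [-2, 0]]
[x5, x4] = [[-2, 4], [-2, 2]]
[[x5, x4], x6] = [[12, -8], [8, -12]]
[x1, [[x5, x4], x6]] = [[8, -48], [-24, -8]]
[[x2, x3], [x1, [[x5, x4], x6]]] = [[-96, 0], [-32, 96]]


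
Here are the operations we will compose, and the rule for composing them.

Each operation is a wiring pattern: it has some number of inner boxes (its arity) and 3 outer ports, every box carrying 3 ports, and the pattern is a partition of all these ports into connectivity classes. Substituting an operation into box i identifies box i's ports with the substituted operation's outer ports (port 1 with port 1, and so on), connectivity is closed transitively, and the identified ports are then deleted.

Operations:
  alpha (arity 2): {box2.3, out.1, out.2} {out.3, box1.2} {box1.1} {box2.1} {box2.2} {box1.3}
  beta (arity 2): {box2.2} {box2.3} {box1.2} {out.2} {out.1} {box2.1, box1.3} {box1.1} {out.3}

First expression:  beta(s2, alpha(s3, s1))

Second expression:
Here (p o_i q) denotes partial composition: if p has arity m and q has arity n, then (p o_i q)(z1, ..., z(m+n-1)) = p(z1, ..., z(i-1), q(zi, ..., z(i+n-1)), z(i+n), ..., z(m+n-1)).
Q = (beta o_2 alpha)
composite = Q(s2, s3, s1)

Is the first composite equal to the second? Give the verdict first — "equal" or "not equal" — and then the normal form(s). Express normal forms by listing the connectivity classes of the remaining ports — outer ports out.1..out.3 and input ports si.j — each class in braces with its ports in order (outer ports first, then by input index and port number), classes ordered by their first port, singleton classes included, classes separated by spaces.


equal; both compose to {out.1} {out.2} {out.3} {s1.1} {s1.2} {s1.3, s2.3} {s2.1} {s2.2} {s3.1} {s3.2} {s3.3}

In normal form, the first expression is {out.1} {out.2} {out.3} {s1.1} {s1.2} {s1.3, s2.3} {s2.1} {s2.2} {s3.1} {s3.2} {s3.3}
In normal form, the second expression is {out.1} {out.2} {out.3} {s1.1} {s1.2} {s1.3, s2.3} {s2.1} {s2.2} {s3.1} {s3.2} {s3.3}
One common form — equal.


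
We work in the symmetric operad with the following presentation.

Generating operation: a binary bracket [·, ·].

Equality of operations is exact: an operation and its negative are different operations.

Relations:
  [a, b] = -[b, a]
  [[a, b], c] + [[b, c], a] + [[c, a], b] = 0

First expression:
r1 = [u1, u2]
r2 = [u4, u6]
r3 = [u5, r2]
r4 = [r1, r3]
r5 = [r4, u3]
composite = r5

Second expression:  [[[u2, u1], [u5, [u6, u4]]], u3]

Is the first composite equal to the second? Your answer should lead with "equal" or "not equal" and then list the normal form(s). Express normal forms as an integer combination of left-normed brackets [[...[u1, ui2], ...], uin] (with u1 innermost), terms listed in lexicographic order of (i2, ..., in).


equal; both compose to -[[[[[u1, u2], u4], u6], u5], u3] + [[[[[u1, u2], u5], u4], u6], u3] - [[[[[u1, u2], u5], u6], u4], u3] + [[[[[u1, u2], u6], u4], u5], u3]

The first expression reduces to -[[[[[u1, u2], u4], u6], u5], u3] + [[[[[u1, u2], u5], u4], u6], u3] - [[[[[u1, u2], u5], u6], u4], u3] + [[[[[u1, u2], u6], u4], u5], u3]
The second expression reduces to -[[[[[u1, u2], u4], u6], u5], u3] + [[[[[u1, u2], u5], u4], u6], u3] - [[[[[u1, u2], u5], u6], u4], u3] + [[[[[u1, u2], u6], u4], u5], u3]
The forms coincide; equal.


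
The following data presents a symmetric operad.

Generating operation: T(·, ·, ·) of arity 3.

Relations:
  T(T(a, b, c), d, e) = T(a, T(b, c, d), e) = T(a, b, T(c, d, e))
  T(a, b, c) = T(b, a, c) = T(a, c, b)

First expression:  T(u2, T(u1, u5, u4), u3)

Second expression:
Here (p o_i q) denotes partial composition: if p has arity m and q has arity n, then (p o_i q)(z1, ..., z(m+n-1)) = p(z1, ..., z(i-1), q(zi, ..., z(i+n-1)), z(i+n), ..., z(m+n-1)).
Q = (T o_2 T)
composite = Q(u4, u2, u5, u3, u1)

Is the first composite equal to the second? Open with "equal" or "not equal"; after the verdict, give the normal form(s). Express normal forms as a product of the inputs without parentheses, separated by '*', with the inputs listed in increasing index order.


equal; the common form is u1 * u2 * u3 * u4 * u5

The first expression reduces to u1 * u2 * u3 * u4 * u5
The second expression reduces to u1 * u2 * u3 * u4 * u5
Same normal form: equal.


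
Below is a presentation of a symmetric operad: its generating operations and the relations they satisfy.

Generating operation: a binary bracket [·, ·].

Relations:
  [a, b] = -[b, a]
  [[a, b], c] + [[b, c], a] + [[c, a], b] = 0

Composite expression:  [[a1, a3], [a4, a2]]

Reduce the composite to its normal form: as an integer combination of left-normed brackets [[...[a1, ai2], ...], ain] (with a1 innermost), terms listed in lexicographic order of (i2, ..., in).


-[[[a1, a3], a2], a4] + [[[a1, a3], a4], a2]

Antisymmetry and Jacobi reduce to a1-anchored left-normed brackets.
Composite bracket: [[a1, a3], [a4, a2]]
The bracket unfolds into 8 signed words via [a, b] = ab - ba (2^3 = 8).
Coefficients come from the a1-initial words:
  word a1a3a2a4 has sign -1, contributing -[[[a1, a3], a2], a4]
  word a1a3a4a2 has sign +1, contributing +[[[a1, a3], a4], a2]


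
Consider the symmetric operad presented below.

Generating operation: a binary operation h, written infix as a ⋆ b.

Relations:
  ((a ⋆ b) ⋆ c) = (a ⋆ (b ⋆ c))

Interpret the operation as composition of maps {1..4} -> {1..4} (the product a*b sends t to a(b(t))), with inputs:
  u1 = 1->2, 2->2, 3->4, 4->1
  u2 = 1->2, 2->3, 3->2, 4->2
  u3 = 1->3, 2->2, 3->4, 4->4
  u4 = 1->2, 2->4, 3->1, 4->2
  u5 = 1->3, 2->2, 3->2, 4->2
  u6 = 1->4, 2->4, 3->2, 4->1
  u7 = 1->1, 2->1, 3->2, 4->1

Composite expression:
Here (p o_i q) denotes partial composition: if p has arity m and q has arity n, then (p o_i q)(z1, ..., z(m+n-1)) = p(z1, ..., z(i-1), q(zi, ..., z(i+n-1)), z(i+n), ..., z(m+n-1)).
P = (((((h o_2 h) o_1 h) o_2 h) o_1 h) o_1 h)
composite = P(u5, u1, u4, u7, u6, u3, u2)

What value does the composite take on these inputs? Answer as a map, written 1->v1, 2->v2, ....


1->2, 2->2, 3->2, 4->2

(u5 ⋆ u1) = 1->2, 2->2, 3->2, 4->3
((u5 ⋆ u1) ⋆ u4) = 1->2, 2->3, 3->2, 4->2
(u7 ⋆ u6) = 1->1, 2->1, 3->1, 4->1
(((u5 ⋆ u1) ⋆ u4) ⋆ (u7 ⋆ u6)) = 1->2, 2->2, 3->2, 4->2
(u3 ⋆ u2) = 1->2, 2->4, 3->2, 4->2
((((u5 ⋆ u1) ⋆ u4) ⋆ (u7 ⋆ u6)) ⋆ (u3 ⋆ u2)) = 1->2, 2->2, 3->2, 4->2


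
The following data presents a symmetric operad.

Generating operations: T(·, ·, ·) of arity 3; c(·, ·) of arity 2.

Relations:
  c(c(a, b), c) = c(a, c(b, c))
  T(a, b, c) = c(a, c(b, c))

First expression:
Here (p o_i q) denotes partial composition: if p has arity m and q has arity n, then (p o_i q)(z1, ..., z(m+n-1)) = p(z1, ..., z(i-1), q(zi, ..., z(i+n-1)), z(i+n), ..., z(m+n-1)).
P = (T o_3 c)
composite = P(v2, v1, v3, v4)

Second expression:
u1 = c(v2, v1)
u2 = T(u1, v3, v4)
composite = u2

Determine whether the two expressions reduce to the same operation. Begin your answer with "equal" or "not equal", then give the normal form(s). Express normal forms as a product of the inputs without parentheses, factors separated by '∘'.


equal; both compose to v2 ∘ v1 ∘ v3 ∘ v4


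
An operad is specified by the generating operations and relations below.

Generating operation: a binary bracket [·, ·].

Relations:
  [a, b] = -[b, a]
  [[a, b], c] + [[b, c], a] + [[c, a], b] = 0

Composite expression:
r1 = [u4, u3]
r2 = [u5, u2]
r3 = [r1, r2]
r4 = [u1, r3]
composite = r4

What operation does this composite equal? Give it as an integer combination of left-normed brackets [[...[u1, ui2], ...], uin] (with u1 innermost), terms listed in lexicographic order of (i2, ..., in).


-[[[[u1, u2], u5], u3], u4] + [[[[u1, u2], u5], u4], u3] + [[[[u1, u3], u4], u2], u5] - [[[[u1, u3], u4], u5], u2] - [[[[u1, u4], u3], u2], u5] + [[[[u1, u4], u3], u5], u2] + [[[[u1, u5], u2], u3], u4] - [[[[u1, u5], u2], u4], u3]

Expand each bracket as ab - ba; the u1-initial words give the coefficients.
Composite bracket: [u1, [[u4, u3], [u5, u2]]]
Full expansion: 16 signed words from ab - ba (2^4 = 16).
Collect the words opening with u1:
  u1u2u5u3u4 (sign -1) contributes -[[[[u1, u2], u5], u3], u4]
  u1u2u5u4u3 (sign +1) contributes +[[[[u1, u2], u5], u4], u3]
  u1u3u4u2u5 (sign +1) contributes +[[[[u1, u3], u4], u2], u5]
  u1u3u4u5u2 (sign -1) contributes -[[[[u1, u3], u4], u5], u2]
  u1u4u3u2u5 (sign -1) contributes -[[[[u1, u4], u3], u2], u5]
  u1u4u3u5u2 (sign +1) contributes +[[[[u1, u4], u3], u5], u2]
  u1u5u2u3u4 (sign +1) contributes +[[[[u1, u5], u2], u3], u4]
  u1u5u2u4u3 (sign -1) contributes -[[[[u1, u5], u2], u4], u3]


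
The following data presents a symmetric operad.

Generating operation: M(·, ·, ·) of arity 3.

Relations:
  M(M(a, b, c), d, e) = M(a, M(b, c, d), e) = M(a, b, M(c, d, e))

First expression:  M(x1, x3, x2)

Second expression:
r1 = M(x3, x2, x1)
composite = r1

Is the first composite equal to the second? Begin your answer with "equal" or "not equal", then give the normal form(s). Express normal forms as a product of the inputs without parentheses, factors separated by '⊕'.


not equal — first x1 ⊕ x3 ⊕ x2, second x3 ⊕ x2 ⊕ x1

In normal form, the first expression is x1 ⊕ x3 ⊕ x2
In normal form, the second expression is x3 ⊕ x2 ⊕ x1
Different reductions; not equal.


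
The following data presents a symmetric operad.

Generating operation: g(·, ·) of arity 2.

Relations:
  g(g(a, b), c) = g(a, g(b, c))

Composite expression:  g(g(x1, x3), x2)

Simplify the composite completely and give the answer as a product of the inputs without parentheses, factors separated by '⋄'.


x1 ⋄ x3 ⋄ x2

Key point: g is associative — brackets drop, the x-order remains.
g(x1, x3) spells out as x1 ⋄ x3
g(g(x1, x3), x2) spells out as x1 ⋄ x3 ⋄ x2


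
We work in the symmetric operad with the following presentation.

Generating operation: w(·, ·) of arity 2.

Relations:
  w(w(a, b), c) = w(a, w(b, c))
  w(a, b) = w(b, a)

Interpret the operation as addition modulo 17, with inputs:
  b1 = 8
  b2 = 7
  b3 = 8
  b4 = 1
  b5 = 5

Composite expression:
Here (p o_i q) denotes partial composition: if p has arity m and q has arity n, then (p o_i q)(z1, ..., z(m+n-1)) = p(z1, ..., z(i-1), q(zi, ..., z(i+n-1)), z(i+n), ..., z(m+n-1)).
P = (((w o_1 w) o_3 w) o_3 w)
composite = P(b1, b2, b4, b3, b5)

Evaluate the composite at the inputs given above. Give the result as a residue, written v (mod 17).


12 (mod 17)


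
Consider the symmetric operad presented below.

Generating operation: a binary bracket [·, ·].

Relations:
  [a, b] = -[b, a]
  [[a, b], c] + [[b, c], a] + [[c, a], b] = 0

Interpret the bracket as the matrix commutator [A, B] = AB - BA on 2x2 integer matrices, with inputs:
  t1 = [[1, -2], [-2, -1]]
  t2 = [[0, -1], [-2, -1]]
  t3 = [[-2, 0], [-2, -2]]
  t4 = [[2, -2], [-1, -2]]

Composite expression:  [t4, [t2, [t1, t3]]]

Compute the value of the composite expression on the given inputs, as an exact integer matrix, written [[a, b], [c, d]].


[[48, 16], [88, -48]]

[t1, t3] = [[4, 0], [4, -4]]
[t2, [t1, t3]] = [[-4, 8], [-20, 4]]
[t4, [t2, [t1, t3]]] = [[48, 16], [88, -48]]


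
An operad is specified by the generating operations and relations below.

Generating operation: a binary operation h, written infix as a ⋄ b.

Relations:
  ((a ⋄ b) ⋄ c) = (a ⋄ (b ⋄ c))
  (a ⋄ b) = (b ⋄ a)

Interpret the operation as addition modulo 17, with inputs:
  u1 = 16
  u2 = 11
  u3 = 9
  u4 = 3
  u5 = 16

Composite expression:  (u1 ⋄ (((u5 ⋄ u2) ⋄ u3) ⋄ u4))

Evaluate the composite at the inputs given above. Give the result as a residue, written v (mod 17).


4 (mod 17)

(u5 ⋄ u2) = 10
((u5 ⋄ u2) ⋄ u3) = 2
(((u5 ⋄ u2) ⋄ u3) ⋄ u4) = 5
(u1 ⋄ (((u5 ⋄ u2) ⋄ u3) ⋄ u4)) = 4


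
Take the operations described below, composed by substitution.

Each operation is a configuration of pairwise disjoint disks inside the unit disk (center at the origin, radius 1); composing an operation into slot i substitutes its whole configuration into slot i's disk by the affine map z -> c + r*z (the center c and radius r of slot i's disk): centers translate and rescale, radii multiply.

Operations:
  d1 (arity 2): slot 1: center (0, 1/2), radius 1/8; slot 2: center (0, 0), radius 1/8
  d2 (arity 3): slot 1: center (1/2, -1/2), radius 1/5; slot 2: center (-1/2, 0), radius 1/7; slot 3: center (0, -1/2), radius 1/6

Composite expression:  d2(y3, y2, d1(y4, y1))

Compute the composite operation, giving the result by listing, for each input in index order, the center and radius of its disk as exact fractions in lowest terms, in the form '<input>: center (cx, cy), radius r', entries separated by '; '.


y1: center (0, -1/2), radius 1/48; y2: center (-1/2, 0), radius 1/7; y3: center (1/2, -1/2), radius 1/5; y4: center (0, -5/12), radius 1/48

Only the slot chain above each y matters under d2; compose those maps.
y3 passes through 1 substitution, ending at center (1/2, -1/2), radius 1/5
y2 passes through 1 substitution, ending at center (-1/2, 0), radius 1/7
y4 passes through 2 substitutions, ending at center (0, -5/12), radius 1/48
y1 passes through 2 substitutions, ending at center (0, -1/2), radius 1/48


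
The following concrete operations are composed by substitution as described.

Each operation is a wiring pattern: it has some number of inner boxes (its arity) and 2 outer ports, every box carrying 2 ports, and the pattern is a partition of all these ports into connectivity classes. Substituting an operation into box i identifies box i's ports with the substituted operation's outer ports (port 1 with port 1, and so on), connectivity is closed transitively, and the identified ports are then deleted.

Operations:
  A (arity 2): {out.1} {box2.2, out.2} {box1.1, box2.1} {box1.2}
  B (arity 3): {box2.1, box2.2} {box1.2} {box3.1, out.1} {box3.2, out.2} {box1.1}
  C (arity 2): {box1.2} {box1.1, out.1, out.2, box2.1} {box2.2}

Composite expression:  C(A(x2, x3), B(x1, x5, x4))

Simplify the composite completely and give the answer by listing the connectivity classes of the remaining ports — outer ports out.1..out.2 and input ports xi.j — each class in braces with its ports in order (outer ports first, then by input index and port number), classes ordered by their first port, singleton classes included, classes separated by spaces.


{out.1, out.2, x4.1} {x1.1} {x1.2} {x2.1, x3.1} {x2.2} {x3.2} {x4.2} {x5.1, x5.2}

Substituting into C glues patterns; closure does the rest.
after A, the pattern on (x2, x3) reads {out.1} {out.2, x3.2} {x2.1, x3.1} {x2.2} (out.j = its outer ports)
after B, the pattern on (x1, x5, x4) reads {out.1, x4.1} {out.2, x4.2} {x1.1} {x1.2} {x5.1, x5.2} (out.j = its outer ports)
after C, the pattern on (x2, x3, x1, x5, x4) reads {out.1, out.2, x4.1} {x1.1} {x1.2} {x2.1, x3.1} {x2.2} {x3.2} {x4.2} {x5.1, x5.2} (out.j = its outer ports)
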